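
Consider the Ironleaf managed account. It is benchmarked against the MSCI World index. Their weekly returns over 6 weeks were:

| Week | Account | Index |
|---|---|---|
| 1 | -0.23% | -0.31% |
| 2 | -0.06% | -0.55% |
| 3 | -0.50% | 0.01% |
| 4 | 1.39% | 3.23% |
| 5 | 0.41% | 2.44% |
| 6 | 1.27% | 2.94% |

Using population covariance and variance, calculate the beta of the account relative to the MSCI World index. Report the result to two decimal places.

r̄p = 0.3800%,  r̄m = 1.2933%
Cov = Σ(rp − r̄p)(rm − r̄m) / 6 = 1.0624
Var(rm) = Σ(rm − r̄m)² / 6 = 2.5654
β = Cov / Var = 1.0624 / 2.5654 = 0.4141

0.41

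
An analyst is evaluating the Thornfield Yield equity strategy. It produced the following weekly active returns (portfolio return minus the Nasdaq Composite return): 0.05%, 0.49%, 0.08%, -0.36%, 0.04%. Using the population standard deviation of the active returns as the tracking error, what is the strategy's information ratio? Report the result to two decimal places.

Mean return r̄ = 0.300 / 5 = 0.0600%
Population σ = √[Σ(r − r̄)² / 5] = √[0.3622 / 5] = √0.0724 = 0.2691%
IR = r̄ / tracking error = 0.0600 / 0.2691 = 0.2230

0.22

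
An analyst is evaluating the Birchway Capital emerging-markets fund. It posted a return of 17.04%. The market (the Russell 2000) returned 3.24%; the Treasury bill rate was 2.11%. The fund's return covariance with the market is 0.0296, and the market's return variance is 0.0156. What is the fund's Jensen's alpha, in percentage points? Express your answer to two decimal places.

β = Cov / Var = 0.0296 / 0.0156 = 1.8974
E[R] = Rf + β(Rm − Rf) = 2.11% + 1.8974 × (3.24% − 2.11%) = 4.2541%
α = Rp − E[R] = 17.04% − 4.2541% = 12.7859

12.79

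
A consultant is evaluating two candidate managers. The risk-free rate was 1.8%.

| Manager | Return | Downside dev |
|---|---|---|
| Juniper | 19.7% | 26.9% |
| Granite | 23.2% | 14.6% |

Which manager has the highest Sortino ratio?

Juniper: Sortino ratio = (19.7% − 1.8%) / 26.9% = 0.665
Granite: Sortino ratio = (23.2% − 1.8%) / 14.6% = 1.466
Highest: Granite (1.466).

Granite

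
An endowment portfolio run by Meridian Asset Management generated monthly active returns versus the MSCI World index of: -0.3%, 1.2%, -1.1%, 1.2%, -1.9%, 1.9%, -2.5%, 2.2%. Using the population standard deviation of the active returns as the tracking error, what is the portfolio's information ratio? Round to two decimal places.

0.05

μ = (-0.3 + 1.2 − 1.1 + 1.2 − 1.9 + 1.9 − 2.5 + 2.2) / 8 = 0.0875%
Population σ = √[Σ(r − μ)² / 8] = √[22.4288 / 8] = √2.8036 = 1.6744%
IR = μ / tracking error = 0.0875 / 1.6744 = 0.0523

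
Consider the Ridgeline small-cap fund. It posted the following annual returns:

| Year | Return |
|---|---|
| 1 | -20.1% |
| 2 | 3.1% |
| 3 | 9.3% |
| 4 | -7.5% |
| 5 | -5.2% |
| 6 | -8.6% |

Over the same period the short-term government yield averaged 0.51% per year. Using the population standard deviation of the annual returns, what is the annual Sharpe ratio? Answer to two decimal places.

Mean return μ = -29.00 / 6 = -4.8333%
Σ(r − μ)² = (-20.1 − (-4.8333))² + (3.1 − (-4.8333))² + (9.3 − (-4.8333))² + … = 517.1933
σ = √[517.1933 / 6] = 9.2843%
Sharpe = (μ − rf) / σ = (-4.8333 − 0.51) / 9.2843 = -5.3433 / 9.2843 = -0.5755

-0.58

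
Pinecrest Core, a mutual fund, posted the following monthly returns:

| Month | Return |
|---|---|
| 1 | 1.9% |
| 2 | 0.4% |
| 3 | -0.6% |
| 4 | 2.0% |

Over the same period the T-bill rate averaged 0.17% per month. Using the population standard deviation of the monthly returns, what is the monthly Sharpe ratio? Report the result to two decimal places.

0.70

r̄ = (1.9 + 0.4 − 0.6 + 2) / 4 = 0.9250%
Population σ = √[Σ(r − r̄)² / 4] = √[4.7075 / 4] = √1.1769 = 1.0849%
Sharpe = (r̄ − rf) / σ = (0.9250 − 0.17) / 1.0849 = 0.7550 / 1.0849 = 0.6959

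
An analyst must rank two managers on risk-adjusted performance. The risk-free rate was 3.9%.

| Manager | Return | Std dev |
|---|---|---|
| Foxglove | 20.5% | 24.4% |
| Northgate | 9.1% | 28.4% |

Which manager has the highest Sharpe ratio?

Foxglove

Foxglove: Sharpe ratio = (20.5% − 3.9%) / 24.4% = 0.680
Northgate: Sharpe ratio = (9.1% − 3.9%) / 28.4% = 0.183
Highest: Foxglove (0.680).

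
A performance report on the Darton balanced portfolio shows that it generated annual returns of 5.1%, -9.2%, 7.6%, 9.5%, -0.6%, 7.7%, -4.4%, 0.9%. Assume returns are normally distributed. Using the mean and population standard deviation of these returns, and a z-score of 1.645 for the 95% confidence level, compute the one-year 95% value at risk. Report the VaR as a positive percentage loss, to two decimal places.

8.07

r̄ = (5.1 − 9.2 + 7.6 + 9.5 − 0.6 + 7.7 − 4.4 + 0.9) / 8 = 16.60 / 8 = 2.0750%
Σ(r − r̄)² = 304.0350; population σ = √(304.0350/8) = 6.1648%
VaR = −(r̄ − z·σ) = −(2.0750 − 1.645 × 6.1648) = −(-8.0661) = 8.0661%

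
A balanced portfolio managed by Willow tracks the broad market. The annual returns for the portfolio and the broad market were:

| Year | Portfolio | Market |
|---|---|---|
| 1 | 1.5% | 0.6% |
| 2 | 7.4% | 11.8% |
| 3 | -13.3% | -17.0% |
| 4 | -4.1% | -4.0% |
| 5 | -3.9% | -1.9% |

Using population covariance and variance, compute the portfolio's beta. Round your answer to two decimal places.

r̄p = -2.4800%,  r̄m = -2.1000%
Cov = Σ(rp − r̄p)(rm − r̄m) / 5 = 62.4180
Var(rm) = Σ(rm − r̄m)² / 5 = 85.2320
β = Cov / Var = 62.4180 / 85.2320 = 0.7323

0.73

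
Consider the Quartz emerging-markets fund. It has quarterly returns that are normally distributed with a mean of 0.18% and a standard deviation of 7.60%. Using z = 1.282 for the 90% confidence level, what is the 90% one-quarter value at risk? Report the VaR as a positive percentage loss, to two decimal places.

VaR (as % loss) = −(μ − z·σ) = −(0.18% − 1.282 × 7.60%) = −(-9.5632%) = 9.5632%

9.56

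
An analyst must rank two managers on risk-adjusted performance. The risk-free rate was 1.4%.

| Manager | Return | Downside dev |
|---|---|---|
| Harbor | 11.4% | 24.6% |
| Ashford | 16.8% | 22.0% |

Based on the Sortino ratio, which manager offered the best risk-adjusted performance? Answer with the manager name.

Ashford

Harbor: Sortino ratio = (11.4% − 1.4%) / 24.6% = 0.407
Ashford: Sortino ratio = (16.8% − 1.4%) / 22.0% = 0.700
Highest: Ashford (0.700).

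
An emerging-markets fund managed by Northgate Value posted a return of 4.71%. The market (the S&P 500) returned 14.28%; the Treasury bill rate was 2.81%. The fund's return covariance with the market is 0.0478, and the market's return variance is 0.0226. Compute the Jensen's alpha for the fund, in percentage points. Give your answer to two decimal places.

β = Cov / Var = 0.0478 / 0.0226 = 2.1150
E[R] = Rf + β(Rm − Rf) = 2.81% + 2.1150 × (14.28% − 2.81%) = 27.0691%
α = Rp − E[R] = 4.71% − 27.0691% = -22.3591

-22.36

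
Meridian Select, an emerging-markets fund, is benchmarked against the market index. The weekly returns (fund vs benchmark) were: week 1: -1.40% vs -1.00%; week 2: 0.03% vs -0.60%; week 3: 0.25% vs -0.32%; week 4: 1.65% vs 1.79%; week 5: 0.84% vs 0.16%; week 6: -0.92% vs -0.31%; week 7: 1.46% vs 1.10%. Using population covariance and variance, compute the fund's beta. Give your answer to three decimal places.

1.026

r̄p = 0.2729%,  r̄m = 0.1171%
Cov = Σ(rp − r̄p)(rm − r̄m) / 7 = 0.8653
Var(rm) = Σ(rm − r̄m)² / 7 = 0.8432
β = Cov / Var = 0.8653 / 0.8432 = 1.0262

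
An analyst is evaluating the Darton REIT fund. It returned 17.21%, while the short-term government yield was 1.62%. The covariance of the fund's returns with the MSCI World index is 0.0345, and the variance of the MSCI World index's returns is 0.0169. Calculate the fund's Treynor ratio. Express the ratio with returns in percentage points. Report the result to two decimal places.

7.64

β = Cov / Var = 0.0345 / 0.0169 = 2.0414
Treynor = (Rp − Rf) / β = (17.21% − 1.62%) / 2.0414 = 15.59 / 2.0414 = 7.6369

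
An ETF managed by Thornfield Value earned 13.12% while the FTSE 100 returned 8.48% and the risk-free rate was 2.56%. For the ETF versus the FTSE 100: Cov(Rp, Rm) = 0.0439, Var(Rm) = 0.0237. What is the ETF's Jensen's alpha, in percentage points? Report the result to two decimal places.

β = Cov / Var = 0.0439 / 0.0237 = 1.8523
E[R] = Rf + β(Rm − Rf) = 2.56% + 1.8523 × (8.48% − 2.56%) = 13.5256%
α = Rp − E[R] = 13.12% − 13.5256% = -0.4056

-0.41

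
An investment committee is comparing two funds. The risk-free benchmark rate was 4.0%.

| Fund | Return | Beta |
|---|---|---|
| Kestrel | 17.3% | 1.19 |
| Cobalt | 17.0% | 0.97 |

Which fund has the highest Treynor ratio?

Cobalt

Kestrel: Treynor = (17.3% − 4.0%) / 1.19 = 11.176
Cobalt: Treynor = (17.0% − 4.0%) / 0.97 = 13.402
Highest: Cobalt (13.402).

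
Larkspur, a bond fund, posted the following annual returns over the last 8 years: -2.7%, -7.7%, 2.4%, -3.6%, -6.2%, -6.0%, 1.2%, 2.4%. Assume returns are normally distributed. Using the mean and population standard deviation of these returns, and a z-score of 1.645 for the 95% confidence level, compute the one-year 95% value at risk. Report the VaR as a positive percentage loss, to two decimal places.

8.79

μ = (-2.7 − 7.7 + 2.4 − 3.6 − 6.2 − 6 + 1.2 + 2.4) / 8 = -2.5250%
Population std dev = √[115.9350 / 8] = 3.8068%
VaR = −(μ − z·σ) = −(-2.5250 − 1.645 × 3.8068) = −(-8.7872) = 8.7872%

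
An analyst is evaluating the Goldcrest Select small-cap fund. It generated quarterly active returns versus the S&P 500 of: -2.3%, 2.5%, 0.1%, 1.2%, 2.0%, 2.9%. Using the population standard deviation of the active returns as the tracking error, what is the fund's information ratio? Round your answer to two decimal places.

Mean return r̄ = 6.40 / 6 = 1.0667%
Σ(r − r̄)² = (-2.3 − 1.0667)² + (2.5 − 1.0667)² + (0.1 − 1.0667)² + … = 18.5733
population σ = √(18.5733 / 6) = √3.0956 = 1.7594%
IR = r̄ / tracking error = 1.0667 / 1.7594 = 0.6063

0.61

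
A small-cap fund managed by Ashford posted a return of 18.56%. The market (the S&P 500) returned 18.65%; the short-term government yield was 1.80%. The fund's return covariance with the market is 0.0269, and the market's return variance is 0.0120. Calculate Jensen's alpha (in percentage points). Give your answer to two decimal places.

-21.01

β = Cov / Var = 0.0269 / 0.0120 = 2.2417
E[R] = Rf + β(Rm − Rf) = 1.80% + 2.2417 × (18.65% − 1.80%) = 39.5726%
α = Rp − E[R] = 18.56% − 39.5726% = -21.0126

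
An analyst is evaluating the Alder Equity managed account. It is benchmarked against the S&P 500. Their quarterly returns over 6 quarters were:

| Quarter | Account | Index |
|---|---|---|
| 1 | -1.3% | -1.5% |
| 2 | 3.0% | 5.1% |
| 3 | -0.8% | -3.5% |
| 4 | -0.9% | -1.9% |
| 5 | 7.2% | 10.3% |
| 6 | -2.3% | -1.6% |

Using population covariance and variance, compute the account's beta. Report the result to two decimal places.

0.65

r̄p = 0.8167%,  r̄m = 1.1500%
Cov = Σ(rp − r̄p)(rm − r̄m) / 6 = 15.6608
Var(rm) = Σ(rm − r̄m)² / 6 = 24.1392
β = Cov / Var = 15.6608 / 24.1392 = 0.6488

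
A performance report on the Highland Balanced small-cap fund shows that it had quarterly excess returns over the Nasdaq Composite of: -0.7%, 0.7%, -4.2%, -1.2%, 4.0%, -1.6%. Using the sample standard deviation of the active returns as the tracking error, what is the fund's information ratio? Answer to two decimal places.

-0.18

Mean return r̄ = -3.00 / 6 = -0.5000%
Sample σ = √[Σ(r − r̄)² / 5] = √[37.1200 / 5] = √7.4240 = 2.7247%
IR = r̄ / tracking error = -0.5000 / 2.7247 = -0.1835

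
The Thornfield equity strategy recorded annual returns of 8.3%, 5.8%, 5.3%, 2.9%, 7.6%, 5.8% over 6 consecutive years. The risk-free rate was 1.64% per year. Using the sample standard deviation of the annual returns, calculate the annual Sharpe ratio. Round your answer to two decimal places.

2.27

r̄ = (8.3 + 5.8 + 5.3 + 2.9 + 7.6 + 5.8) / 6 = 5.9500%
Σ(r − r̄)² = (8.3 − 5.9500)² + (5.8 − 5.9500)² + (5.3 − 5.9500)² + … = 18.0150
sample σ = √(18.0150 / 5) = √3.6030 = 1.8982%
Sharpe = (r̄ − rf) / σ = (5.9500 − 1.64) / 1.8982 = 4.3100 / 1.8982 = 2.2706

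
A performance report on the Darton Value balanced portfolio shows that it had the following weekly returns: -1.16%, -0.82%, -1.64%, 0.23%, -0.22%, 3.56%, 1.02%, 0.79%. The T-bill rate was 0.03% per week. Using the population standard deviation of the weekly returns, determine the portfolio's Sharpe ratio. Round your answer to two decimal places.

r̄ = (-1.16 − 0.82 − 1.64 + 0.23 − 0.22 + 3.56 + 1.02 + 0.79) / 8 = 1.760 / 8 = 0.2200%
Σ(r − r̄)² = 18.7598; population σ = √(18.7598/8) = 1.5313%
Sharpe = (r̄ − rf) / σ = (0.2200 − 0.03) / 1.5313 = 0.1900 / 1.5313 = 0.1241

0.12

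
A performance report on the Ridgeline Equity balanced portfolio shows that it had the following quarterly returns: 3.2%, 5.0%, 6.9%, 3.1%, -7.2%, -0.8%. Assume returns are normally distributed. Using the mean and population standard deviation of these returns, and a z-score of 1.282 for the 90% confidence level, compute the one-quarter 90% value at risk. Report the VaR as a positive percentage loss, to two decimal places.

4.21

r̄ = (3.2 + 5 + 6.9 + 3.1 − 7.2 − 0.8) / 6 = 10.20 / 6 = 1.7000%
Σ(r − r̄)² = (3.2 − 1.7000)² + (5 − 1.7000)² + (6.9 − 1.7000)² + … = 127.6000
population σ = √(127.6000 / 6) = √21.2667 = 4.6116%
VaR = −(r̄ − z·σ) = −(1.7000 − 1.282 × 4.6116) = −(-4.2121) = 4.2121%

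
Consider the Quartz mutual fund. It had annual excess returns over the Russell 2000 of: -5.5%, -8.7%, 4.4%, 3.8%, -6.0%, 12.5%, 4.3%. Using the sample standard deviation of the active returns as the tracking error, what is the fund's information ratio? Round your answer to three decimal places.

Mean return μ = 4.80 / 7 = 0.6857%
Σ(r − μ)² = (-5.5 − 0.6857)² + (-8.7 − 0.6857)² + … = 347.1886
σ = √[347.1886 / 6] = 7.6069%
IR = μ / tracking error = 0.6857 / 7.6069 = 0.0901

0.090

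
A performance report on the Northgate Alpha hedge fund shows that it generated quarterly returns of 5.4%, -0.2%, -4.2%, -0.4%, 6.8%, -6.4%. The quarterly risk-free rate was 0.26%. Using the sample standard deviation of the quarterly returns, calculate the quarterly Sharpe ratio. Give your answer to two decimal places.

-0.02

r̄ = (5.4 − 0.2 − 4.2 − 0.4 + 6.8 − 6.4) / 6 = 1.00 / 6 = 0.1667%
Σ(r − r̄)² = 134.0333; sample σ = √(134.0333/5) = 5.1775%
Sharpe = (r̄ − rf) / σ = (0.1667 − 0.26) / 5.1775 = -0.0933 / 5.1775 = -0.0180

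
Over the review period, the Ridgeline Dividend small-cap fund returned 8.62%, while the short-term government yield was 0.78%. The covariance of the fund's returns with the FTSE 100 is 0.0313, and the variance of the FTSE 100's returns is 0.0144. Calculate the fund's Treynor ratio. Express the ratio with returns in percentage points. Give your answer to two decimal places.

β = Cov / Var = 0.0313 / 0.0144 = 2.1736
Treynor = (Rp − Rf) / β = (8.62% − 0.78%) / 2.1736 = 7.84 / 2.1736 = 3.6069

3.61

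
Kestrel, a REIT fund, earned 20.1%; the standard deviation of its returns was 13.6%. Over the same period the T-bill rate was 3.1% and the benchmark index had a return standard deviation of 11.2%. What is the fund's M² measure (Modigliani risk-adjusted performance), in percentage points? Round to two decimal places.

17.10

Sharpe = (Rp − Rf) / σp = (20.1% − 3.1%) / 13.6% = 1.2500
M² = Rf + Sharpe × σm = 3.1% + 1.2500 × 11.2% = 17.1000%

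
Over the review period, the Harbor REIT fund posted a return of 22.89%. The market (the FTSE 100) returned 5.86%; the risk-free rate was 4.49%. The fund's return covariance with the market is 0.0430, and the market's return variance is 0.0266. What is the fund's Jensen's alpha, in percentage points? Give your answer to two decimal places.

16.19

β = Cov / Var = 0.0430 / 0.0266 = 1.6165
E[R] = Rf + β(Rm − Rf) = 4.49% + 1.6165 × (5.86% − 4.49%) = 6.7046%
α = Rp − E[R] = 22.89% − 6.7046% = 16.1854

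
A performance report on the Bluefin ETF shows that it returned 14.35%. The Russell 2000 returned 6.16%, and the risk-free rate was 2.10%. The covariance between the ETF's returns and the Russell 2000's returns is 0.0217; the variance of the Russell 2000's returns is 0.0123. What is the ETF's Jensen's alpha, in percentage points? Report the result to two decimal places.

5.09

β = Cov / Var = 0.0217 / 0.0123 = 1.7642
E[R] = Rf + β(Rm − Rf) = 2.10% + 1.7642 × (6.16% − 2.10%) = 9.2627%
α = Rp − E[R] = 14.35% − 9.2627% = 5.0873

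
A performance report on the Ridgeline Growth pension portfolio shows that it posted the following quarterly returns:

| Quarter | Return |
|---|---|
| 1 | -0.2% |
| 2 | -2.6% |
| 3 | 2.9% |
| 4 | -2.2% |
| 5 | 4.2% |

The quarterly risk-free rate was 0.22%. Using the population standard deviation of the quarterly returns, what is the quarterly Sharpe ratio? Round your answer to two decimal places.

Mean return r̄ = 2.10 / 5 = 0.4200%
Population σ = √[Σ(r − r̄)² / 5] = √[36.8080 / 5] = √7.3616 = 2.7132%
Sharpe = (r̄ − rf) / σ = (0.4200 − 0.22) / 2.7132 = 0.2000 / 2.7132 = 0.0737

0.07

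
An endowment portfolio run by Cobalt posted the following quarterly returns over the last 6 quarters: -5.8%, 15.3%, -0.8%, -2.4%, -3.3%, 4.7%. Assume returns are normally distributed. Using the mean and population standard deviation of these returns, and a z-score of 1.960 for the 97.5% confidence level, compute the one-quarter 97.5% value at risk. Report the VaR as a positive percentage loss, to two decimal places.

r̄ = (-5.8 + 15.3 − 0.8 − 2.4 − 3.3 + 4.7) / 6 = 1.2833%
Σ(r − r̄)² = (-5.8 − 1.2833)² + (15.3 − 1.2833)² + … = 297.2283
σ = √[297.2283 / 6] = 7.0383%
VaR = −(r̄ − z·σ) = −(1.2833 − 1.960 × 7.0383) = −(-12.5118) = 12.5118%

12.51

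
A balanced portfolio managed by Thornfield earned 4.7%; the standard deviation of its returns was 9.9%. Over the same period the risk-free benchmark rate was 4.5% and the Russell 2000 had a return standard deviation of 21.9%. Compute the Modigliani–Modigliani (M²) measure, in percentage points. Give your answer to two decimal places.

4.94

Sharpe = (Rp − Rf) / σp = (4.7% − 4.5%) / 9.9% = 0.0202
M² = Rf + Sharpe × σm = 4.5% + 0.0202 × 21.9% = 4.9424%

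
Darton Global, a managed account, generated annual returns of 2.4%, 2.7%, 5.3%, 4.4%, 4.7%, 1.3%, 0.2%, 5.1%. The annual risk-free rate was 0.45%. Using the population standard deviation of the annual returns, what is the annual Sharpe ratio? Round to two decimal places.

1.59

r̄ = (2.4 + 2.7 + 5.3 + 4.4 + 4.7 + 1.3 + 0.2 + 5.1) / 8 = 26.10 / 8 = 3.2625%
Σ(r − r̄)² = 25.1788; population σ = √(25.1788/8) = 1.7741%
Sharpe = (r̄ − rf) / σ = (3.2625 − 0.45) / 1.7741 = 2.8125 / 1.7741 = 1.5853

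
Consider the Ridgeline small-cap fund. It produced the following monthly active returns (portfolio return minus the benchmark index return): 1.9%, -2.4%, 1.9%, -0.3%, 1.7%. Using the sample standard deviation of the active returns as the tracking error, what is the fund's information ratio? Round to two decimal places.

0.30

Mean return μ = 2.80 / 5 = 0.5600%
Σ(r − μ)² = (1.9 − 0.5600)² + (-2.4 − 0.5600)² + (1.9 − 0.5600)² + … = 14.3920
sample σ = √(14.3920 / 4) = √3.5980 = 1.8968%
IR = μ / tracking error = 0.5600 / 1.8968 = 0.2952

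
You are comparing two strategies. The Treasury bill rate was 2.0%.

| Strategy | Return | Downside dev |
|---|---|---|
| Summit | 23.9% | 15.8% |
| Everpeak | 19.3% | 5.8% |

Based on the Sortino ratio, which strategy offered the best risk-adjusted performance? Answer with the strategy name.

Summit: Sortino ratio = (23.9% − 2.0%) / 15.8% = 1.386
Everpeak: Sortino ratio = (19.3% − 2.0%) / 5.8% = 2.983
Highest: Everpeak (2.983).

Everpeak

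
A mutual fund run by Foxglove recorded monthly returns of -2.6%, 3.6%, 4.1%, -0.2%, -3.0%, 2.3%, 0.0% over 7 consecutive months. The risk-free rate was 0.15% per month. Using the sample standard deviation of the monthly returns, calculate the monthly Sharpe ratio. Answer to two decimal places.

μ = (-2.6 + 3.6 + 4.1 − 0.2 − 3 + 2.3 + 0) / 7 = 4.20 / 7 = 0.6000%
Σ(r − μ)² = 48.3400; sample σ = √(48.3400/6) = 2.8384%
Sharpe = (μ − rf) / σ = (0.6000 − 0.15) / 2.8384 = 0.4500 / 2.8384 = 0.1585

0.16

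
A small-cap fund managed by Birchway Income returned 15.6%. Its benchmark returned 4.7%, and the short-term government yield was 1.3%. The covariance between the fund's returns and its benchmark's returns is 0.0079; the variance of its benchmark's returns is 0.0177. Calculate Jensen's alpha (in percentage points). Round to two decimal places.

β = Cov / Var = 0.0079 / 0.0177 = 0.4463
E[R] = Rf + β(Rm − Rf) = 1.3% + 0.4463 × (4.7% − 1.3%) = 2.8174%
α = Rp − E[R] = 15.6% − 2.8174% = 12.7826

12.78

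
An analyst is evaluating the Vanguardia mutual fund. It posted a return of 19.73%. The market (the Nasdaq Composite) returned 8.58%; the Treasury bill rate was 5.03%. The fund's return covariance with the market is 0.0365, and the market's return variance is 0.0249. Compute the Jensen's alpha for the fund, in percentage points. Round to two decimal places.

β = Cov / Var = 0.0365 / 0.0249 = 1.4659
E[R] = Rf + β(Rm − Rf) = 5.03% + 1.4659 × (8.58% − 5.03%) = 10.2339%
α = Rp − E[R] = 19.73% − 10.2339% = 9.4961

9.50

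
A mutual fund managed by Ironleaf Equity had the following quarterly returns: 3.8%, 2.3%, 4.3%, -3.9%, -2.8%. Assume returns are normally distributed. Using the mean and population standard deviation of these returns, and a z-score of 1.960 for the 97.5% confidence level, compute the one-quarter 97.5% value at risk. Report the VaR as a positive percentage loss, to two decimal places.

5.97

r̄ = (3.8 + 2.3 + 4.3 − 3.9 − 2.8) / 5 = 0.7400%
Population std dev = √[58.5320 / 5] = 3.4215%
VaR = −(r̄ − z·σ) = −(0.7400 − 1.960 × 3.4215) = −(-5.9661) = 5.9661%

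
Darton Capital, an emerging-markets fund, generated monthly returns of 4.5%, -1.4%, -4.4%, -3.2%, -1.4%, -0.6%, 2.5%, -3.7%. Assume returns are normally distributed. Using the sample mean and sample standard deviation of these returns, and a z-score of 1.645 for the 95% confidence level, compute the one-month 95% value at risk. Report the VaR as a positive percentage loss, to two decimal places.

Mean return μ = -7.70 / 8 = -0.9625%
Σ(r − μ)² = 66.6588; sample σ = √(66.6588/7) = 3.0859%
VaR = −(μ − z·σ) = −(-0.9625 − 1.645 × 3.0859) = −(-6.0388) = 6.0388%

6.04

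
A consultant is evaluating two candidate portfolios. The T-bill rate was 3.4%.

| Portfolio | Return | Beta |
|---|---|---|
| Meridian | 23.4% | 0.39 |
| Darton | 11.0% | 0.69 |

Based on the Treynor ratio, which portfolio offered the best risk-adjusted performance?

Meridian: Treynor = (23.4% − 3.4%) / 0.39 = 51.282
Darton: Treynor = (11.0% − 3.4%) / 0.69 = 11.014
Highest: Meridian (51.282).

Meridian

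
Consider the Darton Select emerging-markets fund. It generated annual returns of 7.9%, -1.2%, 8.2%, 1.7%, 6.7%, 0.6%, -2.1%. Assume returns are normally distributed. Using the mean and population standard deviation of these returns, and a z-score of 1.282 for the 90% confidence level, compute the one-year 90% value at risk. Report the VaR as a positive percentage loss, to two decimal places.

Mean return r̄ = 21.80 / 7 = 3.1143%
Σ(r − r̄)² = (7.9 − 3.1143)² + (-1.2 − 3.1143)² + (8.2 − 3.1143)² + … = 115.7486
σ = √[115.7486 / 7] = 4.0664%
VaR = −(r̄ − z·σ) = −(3.1143 − 1.282 × 4.0664) = −(-2.0988) = 2.0988%

2.10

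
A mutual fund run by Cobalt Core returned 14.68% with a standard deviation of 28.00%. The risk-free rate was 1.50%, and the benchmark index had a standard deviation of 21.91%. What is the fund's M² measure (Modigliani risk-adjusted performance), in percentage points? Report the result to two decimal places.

11.81

Sharpe = (Rp − Rf) / σp = (14.68% − 1.50%) / 28.00% = 0.4707
M² = Rf + Sharpe × σm = 1.50% + 0.4707 × 21.91% = 11.8130%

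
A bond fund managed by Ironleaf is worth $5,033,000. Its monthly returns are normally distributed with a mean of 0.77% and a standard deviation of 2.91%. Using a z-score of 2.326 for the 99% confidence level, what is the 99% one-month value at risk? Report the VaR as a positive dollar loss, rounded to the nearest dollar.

$301,913

Return at the 99% tail: μ − z·σ = 0.77% − 2.326 × 2.91% = 0.77 − 6.76866 = -5.99866%
VaR = −(-5.99866%) × $5,033,000 = 5.99866% × $5,033,000 = $301,913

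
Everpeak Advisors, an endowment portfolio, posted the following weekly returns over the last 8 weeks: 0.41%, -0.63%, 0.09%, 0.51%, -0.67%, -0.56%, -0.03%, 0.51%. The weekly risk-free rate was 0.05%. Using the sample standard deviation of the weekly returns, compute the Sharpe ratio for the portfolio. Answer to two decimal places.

μ = (0.41 − 0.63 + 0.09 + 0.51 − 0.67 − 0.56 − 0.03 + 0.51) / 8 = -0.0463%
Sample σ = √[Σ(r − μ)² / 7] = √[1.8396 / 7] = √0.2628 = 0.5126%
Sharpe = (μ − rf) / σ = (-0.0463 − 0.05) / 0.5126 = -0.0963 / 0.5126 = -0.1879

-0.19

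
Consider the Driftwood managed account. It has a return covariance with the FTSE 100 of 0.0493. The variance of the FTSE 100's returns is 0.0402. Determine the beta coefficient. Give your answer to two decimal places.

1.23

β = Cov(Rp, Rm) / Var(Rm) = 0.0493 / 0.0402 = 1.2264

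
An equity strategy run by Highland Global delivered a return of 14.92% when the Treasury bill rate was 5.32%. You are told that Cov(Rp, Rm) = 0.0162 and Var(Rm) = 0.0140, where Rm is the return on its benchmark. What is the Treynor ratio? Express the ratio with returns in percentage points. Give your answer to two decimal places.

β = Cov / Var = 0.0162 / 0.0140 = 1.1571
Treynor = (Rp − Rf) / β = (14.92% − 5.32%) / 1.1571 = 9.60 / 1.1571 = 8.2966

8.30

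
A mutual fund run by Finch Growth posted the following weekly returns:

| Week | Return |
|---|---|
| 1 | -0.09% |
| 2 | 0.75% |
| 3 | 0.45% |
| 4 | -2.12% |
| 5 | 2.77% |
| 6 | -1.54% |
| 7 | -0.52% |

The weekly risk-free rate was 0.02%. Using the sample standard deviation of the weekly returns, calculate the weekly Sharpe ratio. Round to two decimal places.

r̄ = (-0.09 + 0.75 + 0.45 − 2.12 + 2.77 − 1.54 − 0.52) / 7 = -0.300 / 7 = -0.0429%
Σ(r − r̄)² = 15.5695; sample σ = √(15.5695/6) = 1.6109%
Sharpe = (r̄ − rf) / σ = (-0.0429 − 0.02) / 1.6109 = -0.0629 / 1.6109 = -0.0390

-0.04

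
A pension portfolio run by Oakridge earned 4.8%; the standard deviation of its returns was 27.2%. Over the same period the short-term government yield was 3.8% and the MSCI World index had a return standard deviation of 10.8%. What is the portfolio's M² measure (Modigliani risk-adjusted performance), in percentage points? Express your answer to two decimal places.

4.20

Sharpe = (Rp − Rf) / σp = (4.8% − 3.8%) / 27.2% = 0.0368
M² = Rf + Sharpe × σm = 3.8% + 0.0368 × 10.8% = 4.1974%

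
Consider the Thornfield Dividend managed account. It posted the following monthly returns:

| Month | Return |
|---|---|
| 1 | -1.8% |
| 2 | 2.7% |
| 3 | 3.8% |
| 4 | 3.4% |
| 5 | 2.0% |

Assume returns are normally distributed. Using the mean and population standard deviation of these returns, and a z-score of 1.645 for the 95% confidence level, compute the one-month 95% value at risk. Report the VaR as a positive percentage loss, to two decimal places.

1.28

Mean return μ = 10.10 / 5 = 2.0200%
Σ(r − μ)² = (-1.8 − 2.0200)² + (2.7 − 2.0200)² + … = 20.1280
σ = √[20.1280 / 5] = 2.0064%
VaR = −(μ − z·σ) = −(2.0200 − 1.645 × 2.0064) = −(-1.2805) = 1.2805%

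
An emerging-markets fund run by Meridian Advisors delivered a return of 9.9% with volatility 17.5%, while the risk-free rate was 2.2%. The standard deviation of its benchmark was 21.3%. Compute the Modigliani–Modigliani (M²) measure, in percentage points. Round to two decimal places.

Sharpe = (Rp − Rf) / σp = (9.9% − 2.2%) / 17.5% = 0.4400
M² = Rf + Sharpe × σm = 2.2% + 0.4400 × 21.3% = 11.5720%

11.57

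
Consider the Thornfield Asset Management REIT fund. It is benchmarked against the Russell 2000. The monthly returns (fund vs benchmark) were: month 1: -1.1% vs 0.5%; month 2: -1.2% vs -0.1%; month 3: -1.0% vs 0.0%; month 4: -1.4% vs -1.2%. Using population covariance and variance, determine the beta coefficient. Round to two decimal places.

r̄p = -1.1750%,  r̄m = -0.2000%
Cov = Σ(rp − r̄p)(rm − r̄m) / 4 = 0.0775
Var(rm) = Σ(rm − r̄m)² / 4 = 0.3850
β = Cov / Var = 0.0775 / 0.3850 = 0.2013

0.20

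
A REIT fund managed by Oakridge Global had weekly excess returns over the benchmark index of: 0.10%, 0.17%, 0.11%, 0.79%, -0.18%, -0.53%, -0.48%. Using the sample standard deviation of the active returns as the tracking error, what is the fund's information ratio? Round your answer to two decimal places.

Mean return r̄ = -0.020 / 7 = -0.0029%
Σ(r − r̄)² = (0.1 − (-0.0029))² + (0.17 − (-0.0029))² + … = 1.2187
sample σ = √(1.2187 / 6) = √0.2031 = 0.4507%
IR = r̄ / tracking error = -0.0029 / 0.4507 = -0.0064

-0.01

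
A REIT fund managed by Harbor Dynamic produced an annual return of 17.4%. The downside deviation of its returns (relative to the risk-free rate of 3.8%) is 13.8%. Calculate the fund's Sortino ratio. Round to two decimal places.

Sortino = (Rp − Rf) / σd = (17.4% − 3.8%) / 13.8% = 13.60% / 13.8% = 0.9855

0.99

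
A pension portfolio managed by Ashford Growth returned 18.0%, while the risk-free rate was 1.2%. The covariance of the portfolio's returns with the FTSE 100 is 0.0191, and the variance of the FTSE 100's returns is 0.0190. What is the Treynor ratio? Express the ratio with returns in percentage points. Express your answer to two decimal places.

β = Cov / Var = 0.0191 / 0.0190 = 1.0053
Treynor = (Rp − Rf) / β = (18.0% − 1.2%) / 1.0053 = 16.80 / 1.0053 = 16.7114

16.71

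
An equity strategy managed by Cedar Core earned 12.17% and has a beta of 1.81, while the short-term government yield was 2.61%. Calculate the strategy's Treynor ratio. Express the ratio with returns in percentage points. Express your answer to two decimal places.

5.28

Treynor = (Rp − Rf) / β = (12.17% − 2.61%) / 1.81 = 9.56 / 1.81 = 5.2818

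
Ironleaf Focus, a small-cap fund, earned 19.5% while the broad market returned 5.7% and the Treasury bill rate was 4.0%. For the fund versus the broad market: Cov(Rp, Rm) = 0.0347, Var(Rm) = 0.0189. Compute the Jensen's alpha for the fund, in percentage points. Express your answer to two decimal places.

12.38

β = Cov / Var = 0.0347 / 0.0189 = 1.8360
E[R] = Rf + β(Rm − Rf) = 4.0% + 1.8360 × (5.7% − 4.0%) = 7.1212%
α = Rp − E[R] = 19.5% − 7.1212% = 12.3788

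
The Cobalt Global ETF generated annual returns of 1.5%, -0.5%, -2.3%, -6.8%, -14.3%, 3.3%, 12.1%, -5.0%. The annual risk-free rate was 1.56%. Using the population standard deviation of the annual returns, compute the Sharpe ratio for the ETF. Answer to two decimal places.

Mean return μ = -12.00 / 8 = -1.5000%
Population std dev = √[422.8200 / 8] = 7.2700%
Sharpe = (μ − rf) / σ = (-1.5000 − 1.56) / 7.2700 = -3.0600 / 7.2700 = -0.4209

-0.42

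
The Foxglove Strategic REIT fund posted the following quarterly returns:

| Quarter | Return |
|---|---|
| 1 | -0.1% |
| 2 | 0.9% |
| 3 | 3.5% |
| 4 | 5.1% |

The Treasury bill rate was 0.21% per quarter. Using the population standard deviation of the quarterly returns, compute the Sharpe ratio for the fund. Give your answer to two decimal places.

r̄ = (-0.1 + 0.9 + 3.5 + 5.1) / 4 = 2.3500%
Σ(r − r̄)² = (-0.1 − 2.3500)² + (0.9 − 2.3500)² + … = 16.9900
population σ = √(16.9900 / 4) = √4.2475 = 2.0609%
Sharpe = (r̄ − rf) / σ = (2.3500 − 0.21) / 2.0609 = 2.1400 / 2.0609 = 1.0384

1.04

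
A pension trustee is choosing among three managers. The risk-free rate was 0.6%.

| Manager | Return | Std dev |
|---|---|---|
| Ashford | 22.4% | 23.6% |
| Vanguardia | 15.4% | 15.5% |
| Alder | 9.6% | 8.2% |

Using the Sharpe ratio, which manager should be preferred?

Ashford: Sharpe ratio = (22.4% − 0.6%) / 23.6% = 0.924
Vanguardia: Sharpe ratio = (15.4% − 0.6%) / 15.5% = 0.955
Alder: Sharpe ratio = (9.6% − 0.6%) / 8.2% = 1.098
Highest: Alder (1.098).

Alder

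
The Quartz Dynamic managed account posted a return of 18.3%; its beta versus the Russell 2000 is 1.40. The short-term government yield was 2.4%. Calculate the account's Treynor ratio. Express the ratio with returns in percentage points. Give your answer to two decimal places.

Treynor = (Rp − Rf) / β = (18.3% − 2.4%) / 1.40 = 15.90 / 1.40 = 11.3571

11.36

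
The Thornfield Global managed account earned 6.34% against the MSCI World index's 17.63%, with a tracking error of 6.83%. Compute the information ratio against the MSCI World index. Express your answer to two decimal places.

IR = (Rp − Rb) / TE = (6.34% − 17.63%) / 6.83% = -11.29% / 6.83% = -1.6530

-1.65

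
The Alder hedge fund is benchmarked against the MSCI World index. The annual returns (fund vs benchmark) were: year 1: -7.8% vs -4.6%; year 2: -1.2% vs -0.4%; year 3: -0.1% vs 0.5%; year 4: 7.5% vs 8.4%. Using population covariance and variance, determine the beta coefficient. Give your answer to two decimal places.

r̄p = -0.4000%,  r̄m = 0.9750%
Cov = Σ(rp − r̄p)(rm − r̄m) / 4 = 25.2175
Var(rm) = Σ(rm − r̄m)² / 4 = 22.0819
β = Cov / Var = 25.2175 / 22.0819 = 1.1420

1.14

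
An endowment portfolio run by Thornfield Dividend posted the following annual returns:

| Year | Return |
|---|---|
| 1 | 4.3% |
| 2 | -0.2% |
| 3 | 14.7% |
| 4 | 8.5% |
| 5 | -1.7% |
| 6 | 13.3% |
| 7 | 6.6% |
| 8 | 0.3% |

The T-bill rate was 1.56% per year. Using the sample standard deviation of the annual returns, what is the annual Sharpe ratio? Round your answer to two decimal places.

r̄ = (4.3 − 0.2 + 14.7 + 8.5 − 1.7 + 13.3 + 6.6 + 0.3) / 8 = 5.7250%
Σ(r − r̄)² = (4.3 − 5.7250)² + (-0.2 − 5.7250)² + (14.7 − 5.7250)² + … = 268.0950
σ = √[268.0950 / 7] = 6.1886%
Sharpe = (r̄ − rf) / σ = (5.7250 − 1.56) / 6.1886 = 4.1650 / 6.1886 = 0.6730

0.67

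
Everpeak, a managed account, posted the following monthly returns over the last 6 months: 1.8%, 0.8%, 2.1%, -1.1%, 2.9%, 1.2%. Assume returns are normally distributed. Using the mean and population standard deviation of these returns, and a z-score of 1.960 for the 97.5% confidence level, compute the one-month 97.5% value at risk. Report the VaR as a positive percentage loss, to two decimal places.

1.18

μ = (1.8 + 0.8 + 2.1 − 1.1 + 2.9 + 1.2) / 6 = 1.2833%
Σ(r − μ)² = (1.8 − 1.2833)² + (0.8 − 1.2833)² + (2.1 − 1.2833)² + … = 9.4683
σ = √[9.4683 / 6] = 1.2562%
VaR = −(μ − z·σ) = −(1.2833 − 1.960 × 1.2562) = −(-1.1789) = 1.1789%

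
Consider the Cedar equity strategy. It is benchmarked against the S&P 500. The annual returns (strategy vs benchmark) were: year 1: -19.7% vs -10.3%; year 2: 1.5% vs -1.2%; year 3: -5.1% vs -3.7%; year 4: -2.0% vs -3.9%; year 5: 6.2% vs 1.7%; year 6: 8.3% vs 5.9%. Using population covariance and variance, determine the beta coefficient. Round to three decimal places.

1.753

r̄p = -1.8000%,  r̄m = -1.9167%
Cov = Σ(rp − r̄p)(rm − r̄m) / 6 = 44.4317
Var(rm) = Σ(rm − r̄m)² / 6 = 25.3481
β = Cov / Var = 44.4317 / 25.3481 = 1.7529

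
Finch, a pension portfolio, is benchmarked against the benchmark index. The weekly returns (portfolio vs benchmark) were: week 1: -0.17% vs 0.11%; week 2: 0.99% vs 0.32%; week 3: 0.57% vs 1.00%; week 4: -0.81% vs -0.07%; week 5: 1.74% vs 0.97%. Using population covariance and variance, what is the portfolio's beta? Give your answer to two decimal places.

r̄p = 0.4640%,  r̄m = 0.4660%
Cov = Σ(rp − r̄p)(rm − r̄m) / 5 = 0.3063
Var(rm) = Σ(rm − r̄m)² / 5 = 0.1949
β = Cov / Var = 0.3063 / 0.1949 = 1.5716

1.57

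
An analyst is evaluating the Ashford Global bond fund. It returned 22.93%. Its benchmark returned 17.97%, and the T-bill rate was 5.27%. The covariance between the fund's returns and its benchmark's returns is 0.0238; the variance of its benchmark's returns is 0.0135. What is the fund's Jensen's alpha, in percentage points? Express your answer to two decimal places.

β = Cov / Var = 0.0238 / 0.0135 = 1.7630
E[R] = Rf + β(Rm − Rf) = 5.27% + 1.7630 × (17.97% − 5.27%) = 27.6601%
α = Rp − E[R] = 22.93% − 27.6601% = -4.7301

-4.73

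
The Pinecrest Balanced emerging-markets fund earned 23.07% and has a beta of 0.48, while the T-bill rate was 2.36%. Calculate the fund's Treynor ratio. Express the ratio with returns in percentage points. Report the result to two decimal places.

Treynor = (Rp − Rf) / β = (23.07% − 2.36%) / 0.48 = 20.71 / 0.48 = 43.1458

43.15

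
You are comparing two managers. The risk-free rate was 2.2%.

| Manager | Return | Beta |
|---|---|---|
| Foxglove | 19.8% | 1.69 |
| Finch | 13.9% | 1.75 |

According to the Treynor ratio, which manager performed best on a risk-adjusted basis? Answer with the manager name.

Foxglove: Treynor = (19.8% − 2.2%) / 1.69 = 10.414
Finch: Treynor = (13.9% − 2.2%) / 1.75 = 6.686
Highest: Foxglove (10.414).

Foxglove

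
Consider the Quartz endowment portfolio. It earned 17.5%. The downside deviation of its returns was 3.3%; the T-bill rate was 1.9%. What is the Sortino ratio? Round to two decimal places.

4.73

Sortino = (Rp − Rf) / σd = (17.5% − 1.9%) / 3.3% = 15.60% / 3.3% = 4.7273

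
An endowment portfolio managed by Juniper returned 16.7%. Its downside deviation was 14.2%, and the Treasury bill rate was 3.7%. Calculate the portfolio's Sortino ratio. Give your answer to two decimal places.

0.92

Sortino = (Rp − Rf) / σd = (16.7% − 3.7%) / 14.2% = 13.00% / 14.2% = 0.9155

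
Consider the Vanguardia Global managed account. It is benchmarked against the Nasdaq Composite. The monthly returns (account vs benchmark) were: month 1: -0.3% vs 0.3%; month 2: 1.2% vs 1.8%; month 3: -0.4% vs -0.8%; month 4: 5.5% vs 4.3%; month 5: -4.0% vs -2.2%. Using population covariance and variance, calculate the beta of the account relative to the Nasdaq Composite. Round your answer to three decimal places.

r̄p = 0.4000%,  r̄m = 0.6800%
Cov = Σ(rp − r̄p)(rm − r̄m) / 5 = 6.6960
Var(rm) = Σ(rm − r̄m)² / 5 = 4.9976
β = Cov / Var = 6.6960 / 4.9976 = 1.3398

1.340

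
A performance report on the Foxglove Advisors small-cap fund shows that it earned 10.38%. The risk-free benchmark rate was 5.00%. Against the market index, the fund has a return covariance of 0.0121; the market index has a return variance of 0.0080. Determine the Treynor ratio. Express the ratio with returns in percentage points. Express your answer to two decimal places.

3.56

β = Cov / Var = 0.0121 / 0.0080 = 1.5125
Treynor = (Rp − Rf) / β = (10.38% − 5.00%) / 1.5125 = 5.38 / 1.5125 = 3.5570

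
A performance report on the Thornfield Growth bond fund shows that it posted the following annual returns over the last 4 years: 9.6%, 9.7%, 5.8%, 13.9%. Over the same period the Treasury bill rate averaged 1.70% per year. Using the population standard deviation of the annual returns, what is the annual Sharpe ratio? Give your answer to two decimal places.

2.81

Mean return r̄ = 39.00 / 4 = 9.7500%
Σ(r − r̄)² = 32.8500; population σ = √(32.8500/4) = 2.8657%
Sharpe = (r̄ − rf) / σ = (9.7500 − 1.7) / 2.8657 = 8.0500 / 2.8657 = 2.8091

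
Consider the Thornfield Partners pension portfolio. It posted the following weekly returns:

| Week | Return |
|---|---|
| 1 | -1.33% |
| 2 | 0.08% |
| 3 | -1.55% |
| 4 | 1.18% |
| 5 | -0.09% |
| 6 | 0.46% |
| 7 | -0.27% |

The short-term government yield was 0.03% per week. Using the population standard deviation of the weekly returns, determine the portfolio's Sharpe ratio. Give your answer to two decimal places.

-0.28

r̄ = (-1.33 + 0.08 − 1.55 + 1.18 − 0.09 + 0.46 − 0.27) / 7 = -0.2171%
Population σ = √[Σ(r − r̄)² / 7] = √[5.5327 / 7] = √0.7904 = 0.8890%
Sharpe = (r̄ − rf) / σ = (-0.2171 − 0.03) / 0.8890 = -0.2471 / 0.8890 = -0.2780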